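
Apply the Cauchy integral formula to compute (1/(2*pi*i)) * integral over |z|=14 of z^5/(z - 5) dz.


Step 1: f(z) = z^5, a = 5 is inside |z| = 14
Step 2: By Cauchy integral formula: (1/(2pi*i)) * integral = f(a)
Step 3: f(5) = 5^5 = 3125

3125


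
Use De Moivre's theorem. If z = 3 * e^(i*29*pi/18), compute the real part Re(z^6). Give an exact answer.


Step 1: By De Moivre's theorem, z^6 = 3^6 * e^(i*6*29*pi/18) = 729 * (cos(29*pi/3) + i*sin(29*pi/3))
Step 2: |z|^6 = 3^6 = 729
Step 3: Reduce the angle mod 2*pi: 29*pi/3 - 8*pi = 5*pi/3
Step 4: cos(5*pi/3) = 1/2
Step 5: Re(z^6) = 729 * 1/2 = 729/2

729/2


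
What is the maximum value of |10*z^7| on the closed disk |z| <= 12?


Step 1: On |z| = 12, |f(z)| = 10 * |z|^7 = 10 * 12^7
Step 2: By maximum modulus principle, maximum is on boundary.
Step 3: Maximum = 10 * 35831808 = 358318080

358318080


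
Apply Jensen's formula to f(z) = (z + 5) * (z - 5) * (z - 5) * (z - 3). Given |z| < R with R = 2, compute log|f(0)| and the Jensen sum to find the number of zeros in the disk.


Jensen's formula: (1/2pi)*integral log|f(Re^it)|dt = log|f(0)| + sum_{|a_k|<R} log(R/|a_k|)
Step 1: f(0) = 5 * (-5) * (-5) * (-3) = -375
Step 2: log|f(0)| = log|-5| + log|5| + log|5| + log|3| = 5.9269
Step 3: Zeros inside |z| < 2: none
Step 4: Jensen sum = (empty sum) = 0
Step 5: n(R) = number of terms in the Jensen sum = count of zeros inside |z| < 2 = 0

0


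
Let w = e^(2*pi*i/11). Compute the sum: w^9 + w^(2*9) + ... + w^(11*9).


Step 1: The sum sum_{j=1}^{n} w^(k*j) equals n if n | k, else 0.
Step 2: Here n = 11, k = 9
Step 3: Does n divide k? 11 | 9 -> False
Step 4: Sum = 0

0


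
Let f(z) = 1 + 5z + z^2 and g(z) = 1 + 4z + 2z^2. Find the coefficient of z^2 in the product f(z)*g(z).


Step 1: z^2 term in f*g comes from: (1)*(2z^2) + (5z)*(4z) + (z^2)*(1)
Step 2: = 2 + 20 + 1
Step 3: = 23

23


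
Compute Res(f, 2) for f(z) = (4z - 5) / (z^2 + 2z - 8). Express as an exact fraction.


Step 1: Q(z) = z^2 + 2z - 8 = (z - 2)(z + 4)
Step 2: Q'(z) = 2z + 2
Step 3: Q'(2) = 6, P(2) = 3
Step 4: Res = P(2)/Q'(2) = 3/6 = 1/2

1/2


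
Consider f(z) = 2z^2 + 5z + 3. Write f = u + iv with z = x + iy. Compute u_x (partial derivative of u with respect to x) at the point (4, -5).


Step 1: f(z) = 2(x+iy)^2 + 5(x+iy) + 3
Step 2: u = 2(x^2 - y^2) + 5x + 3
Step 3: u_x = 4x + 5
Step 4: At (4, -5): u_x = 16 + 5 = 21

21


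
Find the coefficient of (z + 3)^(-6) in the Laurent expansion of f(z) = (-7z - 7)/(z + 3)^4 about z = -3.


Step 1: Write the numerator in powers of (z + 3): -7z - 7 = -7(z + 3) + (-7*(-3) - 7) = -7(z + 3) + 14
Step 2: Divide by (z + 3)^4: f(z) = 14(z + 3)^(-4) - 7(z + 3)^(-3)
Step 3: This finite sum is the Laurent series of f about z = -3.
Step 4: Only the powers -4 and -3 appear, so the coefficient of (z + 3)^(-6) = 0

0


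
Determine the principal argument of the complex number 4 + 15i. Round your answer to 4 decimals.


Step 1: z = 4 + 15i
Step 2: arg(z) = atan2(15, 4)
Step 3: arg(z) = 1.3102

1.3102


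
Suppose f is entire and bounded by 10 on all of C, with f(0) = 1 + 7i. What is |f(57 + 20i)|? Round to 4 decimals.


Step 1: By Liouville's theorem, a bounded entire function is constant.
Step 2: f(z) = f(0) = 1 + 7i for all z.
Step 3: |f(w)| = |1 + 7i| = sqrt(1 + 49)
Step 4: = 7.0711

7.0711


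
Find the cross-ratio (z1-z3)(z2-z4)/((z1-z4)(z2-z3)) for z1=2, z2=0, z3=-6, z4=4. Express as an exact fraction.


Step 1: (z1-z3)(z2-z4) = 8 * (-4) = -32
Step 2: (z1-z4)(z2-z3) = (-2) * 6 = -12
Step 3: Cross-ratio = 32/12 = 8/3

8/3


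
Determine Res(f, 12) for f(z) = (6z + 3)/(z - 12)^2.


Step 1: Pole of order 2 at z = 12
Step 2: Res = lim d/dz [(z - 12)^2 * f(z)] as z -> 12
Step 3: (z - 12)^2 * f(z) = 6z + 3
Step 4: d/dz[6z + 3] = 6

6


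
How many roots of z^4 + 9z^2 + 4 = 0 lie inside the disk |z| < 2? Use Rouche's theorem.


Step 1: On |z| = 2 the three terms have sizes |z^4| = 2^4 = 16, |9z^2| = 9*2^2 = 36, |4| = 4
Step 2: The dominant term is g(z) = 9z^2; let h(z) = z^4 + 4 so f = g + h
Step 3: On |z| = 2: |g| = 36 and |h| <= 16 + 4 = 20
Step 4: Since 36 > 20, |h| < |g| on |z| = 2, so by Rouche f has the same number of zeros as g inside |z| < 2
Step 5: g(z) = 9z^2 has 2 zeros (at the origin, multiplicity 2) inside |z| < 2. Answer = 2

2


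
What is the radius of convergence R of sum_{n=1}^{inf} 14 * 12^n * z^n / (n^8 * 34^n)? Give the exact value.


Step 1: General term a_n = 14 * 12^n / (n^8 * 34^n)
Step 2: By the root test, |a_n|^(1/n) = 14^(1/n) * 12 / (n^(8/n) * 34) -> 12/34 as n -> infinity (since 14^(1/n) -> 1 and n^(8/n) -> 1)
Step 3: R = 1/lim|a_n|^(1/n) = 34/12 = 17/6

17/6


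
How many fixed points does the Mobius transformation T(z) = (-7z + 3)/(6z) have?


Step 1: Fixed points satisfy T(z) = z
Step 2: 6z^2 + 7z - 3 = 0
Step 3: Discriminant = 7^2 - 4*6*(-3) = 121
Step 4: Number of fixed points = 2

2


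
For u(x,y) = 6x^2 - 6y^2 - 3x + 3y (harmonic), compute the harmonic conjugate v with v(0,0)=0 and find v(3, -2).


Step 1: v_x = -u_y = 12y - 3
Step 2: v_y = u_x = 12x - 3
Step 3: v = 12xy - 3x - 3y + C
Step 4: v(0,0) = 0 => C = 0
Step 5: v(3, -2) = -75

-75


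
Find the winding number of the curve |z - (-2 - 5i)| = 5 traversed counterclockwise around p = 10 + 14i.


Step 1: Center c = (-2, -5), radius = 5
Step 2: |p - c|^2 = 12^2 + 19^2 = 505
Step 3: r^2 = 25
Step 4: |p-c| > r so winding number = 0

0


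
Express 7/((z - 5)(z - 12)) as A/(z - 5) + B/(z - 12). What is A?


Step 1: Multiply both sides by (z - 5) and set z = 5
Step 2: A = 7 / (5 - 12)
Step 3: A = 7 / (-7)
Step 4: A = -1

-1


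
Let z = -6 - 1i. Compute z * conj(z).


Step 1: conj(z) = -6 + 1i
Step 2: z * conj(z) = (-6)^2 + (-1)^2
Step 3: = 36 + 1 = 37

37


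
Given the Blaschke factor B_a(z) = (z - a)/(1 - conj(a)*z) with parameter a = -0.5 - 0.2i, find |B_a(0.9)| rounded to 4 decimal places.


Step 1: Numerator z0 - a = 0.9 - (-0.5 - 0.2i) = 1.4 + 0.2i
Step 2: Denominator 1 - conj(a)*z0 = 1 - (-0.5 + 0.2i)*0.9 = 1.45 - 0.18i
Step 3: |z0 - a|^2 = 1.4^2 + 0.2^2 = 2; |1 - conj(a)*z0|^2 = 1.45^2 + (-0.18)^2 = 2.1349
Step 4: |B_a(0.9)| = sqrt(2 / 2.1349) = sqrt(0.936812)
Step 5: = 0.9679

0.9679


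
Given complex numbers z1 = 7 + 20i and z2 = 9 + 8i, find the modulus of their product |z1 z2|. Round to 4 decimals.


Step 1: |z1| = sqrt(7^2 + 20^2) = sqrt(449)
Step 2: |z2| = sqrt(9^2 + 8^2) = sqrt(145)
Step 3: |z1*z2| = |z1|*|z2| = sqrt(449) * sqrt(145) = sqrt(449 * 145) = sqrt(65105)
Step 4: = 255.1568

255.1568


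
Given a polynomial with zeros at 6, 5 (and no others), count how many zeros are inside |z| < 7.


Step 1: Check each root:
  z = 6: |6| = 6 < 7
  z = 5: |5| = 5 < 7
Step 2: Count = 2

2


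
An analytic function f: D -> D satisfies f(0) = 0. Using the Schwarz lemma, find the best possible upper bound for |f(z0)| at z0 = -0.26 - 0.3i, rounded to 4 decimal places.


Step 1: Schwarz lemma: if f: D -> D is analytic with f(0) = 0, then |f(z)| <= |z| for all z in D, and this is sharp (f(z) = z).
Step 2: |z0|^2 = (-0.26)^2 + (-0.3)^2 = 0.1576
Step 3: |z0| = sqrt(0.1576) = 0.396989
Step 4: Best bound = |z0| = 0.397

0.397


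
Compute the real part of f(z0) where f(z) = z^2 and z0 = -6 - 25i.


Step 1: z0 = -6 - 25i
Step 2: z0^2 = (-6)^2 - (-25)^2 + 300i
Step 3: real part = 36 - 625 = -589

-589


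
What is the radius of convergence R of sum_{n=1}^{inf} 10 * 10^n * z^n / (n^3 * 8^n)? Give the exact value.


Step 1: General term a_n = 10 * 10^n / (n^3 * 8^n)
Step 2: By the root test, |a_n|^(1/n) = 10^(1/n) * 10 / (n^(3/n) * 8) -> 10/8 as n -> infinity (since 10^(1/n) -> 1 and n^(3/n) -> 1)
Step 3: R = 1/lim|a_n|^(1/n) = 8/10 = 4/5

4/5


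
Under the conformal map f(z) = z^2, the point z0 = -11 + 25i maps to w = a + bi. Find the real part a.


Step 1: z0 = -11 + 25i
Step 2: z0^2 = (-11)^2 - 25^2 - 550i
Step 3: real part = 121 - 625 = -504

-504


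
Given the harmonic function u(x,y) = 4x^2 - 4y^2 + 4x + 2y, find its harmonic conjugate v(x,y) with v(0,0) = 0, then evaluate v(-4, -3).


Step 1: v_x = -u_y = 8y - 2
Step 2: v_y = u_x = 8x + 4
Step 3: v = 8xy - 2x + 4y + C
Step 4: v(0,0) = 0 => C = 0
Step 5: v(-4, -3) = 92

92


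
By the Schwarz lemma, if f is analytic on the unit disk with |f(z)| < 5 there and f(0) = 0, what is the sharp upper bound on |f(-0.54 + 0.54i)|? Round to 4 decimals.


Step 1: g = f/5 maps D -> D with g(0) = 0, so by the Schwarz lemma |g(z)| <= |z|, i.e. |f(z)| <= 5|z|; this is sharp (f(z) = 5z).
Step 2: |z0|^2 = (-0.54)^2 + 0.54^2 = 0.5832
Step 3: |z0| = sqrt(0.5832) = 0.763675
Step 4: Best bound = 5 * |z0| = 5 * 0.763675 = 3.8184

3.8184


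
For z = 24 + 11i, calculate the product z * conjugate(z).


Step 1: conj(z) = 24 - 11i
Step 2: z * conj(z) = 24^2 + 11^2
Step 3: = 576 + 121 = 697

697


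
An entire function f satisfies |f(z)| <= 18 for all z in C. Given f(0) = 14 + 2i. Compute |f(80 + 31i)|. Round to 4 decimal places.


Step 1: By Liouville's theorem, a bounded entire function is constant.
Step 2: f(z) = f(0) = 14 + 2i for all z.
Step 3: |f(w)| = |14 + 2i| = sqrt(196 + 4)
Step 4: = 14.1421

14.1421


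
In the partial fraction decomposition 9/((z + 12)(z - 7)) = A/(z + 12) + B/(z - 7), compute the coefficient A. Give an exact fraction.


Step 1: Multiply both sides by (z + 12) and set z = -12
Step 2: A = 9 / (-12 - 7)
Step 3: A = 9 / (-19)
Step 4: A = -9/19

-9/19


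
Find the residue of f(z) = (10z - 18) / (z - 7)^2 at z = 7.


Step 1: Pole of order 2 at z = 7
Step 2: Res = lim d/dz [(z - 7)^2 * f(z)] as z -> 7
Step 3: (z - 7)^2 * f(z) = 10z - 18
Step 4: d/dz[10z - 18] = 10

10


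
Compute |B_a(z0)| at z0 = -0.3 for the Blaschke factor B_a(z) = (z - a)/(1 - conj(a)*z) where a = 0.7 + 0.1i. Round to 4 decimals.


Step 1: Numerator z0 - a = -0.3 - (0.7 + 0.1i) = -1 - 0.1i
Step 2: Denominator 1 - conj(a)*z0 = 1 - (0.7 - 0.1i)*(-0.3) = 1.21 - 0.03i
Step 3: |z0 - a|^2 = (-1)^2 + (-0.1)^2 = 1.01; |1 - conj(a)*z0|^2 = 1.21^2 + (-0.03)^2 = 1.465
Step 4: |B_a(-0.3)| = sqrt(1.01 / 1.465) = sqrt(0.68942)
Step 5: = 0.8303

0.8303


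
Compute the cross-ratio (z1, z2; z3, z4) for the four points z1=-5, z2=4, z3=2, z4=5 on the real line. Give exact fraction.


Step 1: (z1-z3)(z2-z4) = (-7) * (-1) = 7
Step 2: (z1-z4)(z2-z3) = (-10) * 2 = -20
Step 3: Cross-ratio = -7/20 = -7/20

-7/20


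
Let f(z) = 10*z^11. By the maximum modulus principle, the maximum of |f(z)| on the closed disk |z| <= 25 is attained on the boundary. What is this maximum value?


Step 1: On |z| = 25, |f(z)| = 10 * |z|^11 = 10 * 25^11
Step 2: By maximum modulus principle, maximum is on boundary.
Step 3: Maximum = 10 * 2384185791015625 = 23841857910156250

23841857910156250


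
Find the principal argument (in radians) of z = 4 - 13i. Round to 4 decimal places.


Step 1: z = 4 - 13i
Step 2: arg(z) = atan2(-13, 4)
Step 3: arg(z) = -1.2723

-1.2723


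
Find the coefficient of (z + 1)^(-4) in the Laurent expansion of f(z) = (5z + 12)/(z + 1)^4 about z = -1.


Step 1: Write the numerator in powers of (z + 1): 5z + 12 = 5(z + 1) + (5*(-1) + 12) = 5(z + 1) + 7
Step 2: Divide by (z + 1)^4: f(z) = 7(z + 1)^(-4) + 5(z + 1)^(-3)
Step 3: This finite sum is the Laurent series of f about z = -1.
Step 4: Coefficient of (z + 1)^(-4) = 5*(-1) + 12 = 7

7


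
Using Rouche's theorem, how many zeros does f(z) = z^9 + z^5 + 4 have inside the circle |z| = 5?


Step 1: On |z| = 5 the three terms have sizes |z^9| = 5^9 = 1953125, |z^5| = 5^5 = 3125, |4| = 4
Step 2: The dominant term is g(z) = z^9; let h(z) = z^5 + 4 so f = g + h
Step 3: On |z| = 5: |g| = 1953125 and |h| <= 3125 + 4 = 3129
Step 4: Since 1953125 > 3129, |h| < |g| on |z| = 5, so by Rouche f has the same number of zeros as g inside |z| < 5
Step 5: g(z) = z^9 has 9 zeros (all at the origin) inside |z| < 5. Answer = 9

9


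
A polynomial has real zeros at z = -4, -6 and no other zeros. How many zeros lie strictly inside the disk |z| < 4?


Step 1: Check each root:
  z = -4: |-4| = 4 >= 4
  z = -6: |-6| = 6 >= 4
Step 2: Count = 0

0


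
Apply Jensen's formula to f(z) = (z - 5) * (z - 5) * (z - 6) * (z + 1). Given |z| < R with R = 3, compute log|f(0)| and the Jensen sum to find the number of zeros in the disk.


Jensen's formula: (1/2pi)*integral log|f(Re^it)|dt = log|f(0)| + sum_{|a_k|<R} log(R/|a_k|)
Step 1: f(0) = (-5) * (-5) * (-6) * 1 = -150
Step 2: log|f(0)| = log|5| + log|5| + log|6| + log|-1| = 5.0106
Step 3: Zeros inside |z| < 3: -1
Step 4: Jensen sum = log(3/1) = 1.0986
Step 5: n(R) = number of terms in the Jensen sum = count of zeros inside |z| < 3 = 1

1


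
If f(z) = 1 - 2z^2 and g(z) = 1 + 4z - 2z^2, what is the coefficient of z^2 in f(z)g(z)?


Step 1: z^2 term in f*g comes from: (1)*(-2z^2) + (0)*(4z) + (-2z^2)*(1)
Step 2: = -2 + 0 - 2
Step 3: = -4

-4


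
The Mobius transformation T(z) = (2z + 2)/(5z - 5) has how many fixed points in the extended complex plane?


Step 1: Fixed points satisfy T(z) = z
Step 2: 5z^2 - 7z - 2 = 0
Step 3: Discriminant = (-7)^2 - 4*5*(-2) = 89
Step 4: Number of fixed points = 2

2


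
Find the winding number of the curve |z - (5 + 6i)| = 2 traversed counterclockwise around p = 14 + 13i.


Step 1: Center c = (5, 6), radius = 2
Step 2: |p - c|^2 = 9^2 + 7^2 = 130
Step 3: r^2 = 4
Step 4: |p-c| > r so winding number = 0

0


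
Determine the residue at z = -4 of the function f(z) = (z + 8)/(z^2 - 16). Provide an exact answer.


Step 1: Q(z) = z^2 - 16 = (z + 4)(z - 4)
Step 2: Q'(z) = 2z
Step 3: Q'(-4) = -8, P(-4) = 4
Step 4: Res = P(-4)/Q'(-4) = 4/(-8) = -1/2

-1/2


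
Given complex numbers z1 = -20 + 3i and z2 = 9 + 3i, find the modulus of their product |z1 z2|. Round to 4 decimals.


Step 1: |z1| = sqrt((-20)^2 + 3^2) = sqrt(409)
Step 2: |z2| = sqrt(9^2 + 3^2) = sqrt(90)
Step 3: |z1*z2| = |z1|*|z2| = sqrt(409) * sqrt(90) = sqrt(409 * 90) = sqrt(36810)
Step 4: = 191.8593

191.8593


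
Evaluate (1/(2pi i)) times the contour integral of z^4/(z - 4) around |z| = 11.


Step 1: f(z) = z^4, a = 4 is inside |z| = 11
Step 2: By Cauchy integral formula: (1/(2pi*i)) * integral = f(a)
Step 3: f(4) = 4^4 = 256

256


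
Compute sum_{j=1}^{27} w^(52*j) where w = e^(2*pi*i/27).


Step 1: The sum sum_{j=1}^{n} w^(k*j) equals n if n | k, else 0.
Step 2: Here n = 27, k = 52
Step 3: Does n divide k? 27 | 52 -> False
Step 4: Sum = 0

0


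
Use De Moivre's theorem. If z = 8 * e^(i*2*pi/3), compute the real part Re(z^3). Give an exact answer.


Step 1: By De Moivre's theorem, z^3 = 8^3 * e^(i*3*2*pi/3) = 512 * (cos(2*pi) + i*sin(2*pi))
Step 2: |z|^3 = 8^3 = 512
Step 3: Reduce the angle mod 2*pi: 2*pi - 2*pi = 0
Step 4: cos(0) = 1
Step 5: Re(z^3) = 512 * 1 = 512

512


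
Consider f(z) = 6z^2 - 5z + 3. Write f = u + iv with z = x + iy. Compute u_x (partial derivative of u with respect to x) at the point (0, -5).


Step 1: f(z) = 6(x+iy)^2 - 5(x+iy) + 3
Step 2: u = 6(x^2 - y^2) - 5x + 3
Step 3: u_x = 12x - 5
Step 4: At (0, -5): u_x = 0 - 5 = -5

-5


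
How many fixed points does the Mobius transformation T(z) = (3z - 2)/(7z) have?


Step 1: Fixed points satisfy T(z) = z
Step 2: 7z^2 - 3z + 2 = 0
Step 3: Discriminant = (-3)^2 - 4*7*2 = -47
Step 4: Number of fixed points = 2

2


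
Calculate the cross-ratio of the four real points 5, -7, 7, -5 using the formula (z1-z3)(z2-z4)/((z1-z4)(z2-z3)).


Step 1: (z1-z3)(z2-z4) = (-2) * (-2) = 4
Step 2: (z1-z4)(z2-z3) = 10 * (-14) = -140
Step 3: Cross-ratio = -4/140 = -1/35

-1/35


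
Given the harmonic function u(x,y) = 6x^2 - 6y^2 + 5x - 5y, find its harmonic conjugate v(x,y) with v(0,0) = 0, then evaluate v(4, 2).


Step 1: v_x = -u_y = 12y + 5
Step 2: v_y = u_x = 12x + 5
Step 3: v = 12xy + 5x + 5y + C
Step 4: v(0,0) = 0 => C = 0
Step 5: v(4, 2) = 126

126


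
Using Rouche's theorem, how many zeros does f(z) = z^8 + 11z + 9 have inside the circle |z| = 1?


Step 1: On |z| = 1 the three terms have sizes |z^8| = 1^8 = 1, |11z| = 11*1 = 11, |9| = 9
Step 2: The dominant term is g(z) = 11z; let h(z) = z^8 + 9 so f = g + h
Step 3: On |z| = 1: |g| = 11 and |h| <= 1 + 9 = 10
Step 4: Since 11 > 10, |h| < |g| on |z| = 1, so by Rouche f has the same number of zeros as g inside |z| < 1
Step 5: g(z) = 11z has 1 zero (at the origin, multiplicity 1) inside |z| < 1. Answer = 1

1


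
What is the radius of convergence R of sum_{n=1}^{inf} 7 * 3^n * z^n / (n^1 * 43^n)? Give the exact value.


Step 1: General term a_n = 7 * 3^n / (n^1 * 43^n)
Step 2: By the root test, |a_n|^(1/n) = 7^(1/n) * 3 / (n^(1/n) * 43) -> 3/43 as n -> infinity (since 7^(1/n) -> 1 and n^(1/n) -> 1)
Step 3: R = 1/lim|a_n|^(1/n) = 43/3

43/3


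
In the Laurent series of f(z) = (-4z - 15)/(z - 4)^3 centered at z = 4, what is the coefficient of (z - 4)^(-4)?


Step 1: Write the numerator in powers of (z - 4): -4z - 15 = -4(z - 4) + (-4*4 - 15) = -4(z - 4) - 31
Step 2: Divide by (z - 4)^3: f(z) = -31(z - 4)^(-3) - 4(z - 4)^(-2)
Step 3: This finite sum is the Laurent series of f about z = 4.
Step 4: Only the powers -3 and -2 appear, so the coefficient of (z - 4)^(-4) = 0

0


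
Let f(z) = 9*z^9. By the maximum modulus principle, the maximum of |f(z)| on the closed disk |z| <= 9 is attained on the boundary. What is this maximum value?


Step 1: On |z| = 9, |f(z)| = 9 * |z|^9 = 9 * 9^9
Step 2: By maximum modulus principle, maximum is on boundary.
Step 3: Maximum = 9 * 387420489 = 3486784401

3486784401


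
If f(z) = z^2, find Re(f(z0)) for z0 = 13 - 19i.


Step 1: z0 = 13 - 19i
Step 2: z0^2 = 13^2 - (-19)^2 - 494i
Step 3: real part = 169 - 361 = -192

-192


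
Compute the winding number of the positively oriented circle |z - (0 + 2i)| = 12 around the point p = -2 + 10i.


Step 1: Center c = (0, 2), radius = 12
Step 2: |p - c|^2 = (-2)^2 + 8^2 = 68
Step 3: r^2 = 144
Step 4: |p-c| < r so winding number = 1

1


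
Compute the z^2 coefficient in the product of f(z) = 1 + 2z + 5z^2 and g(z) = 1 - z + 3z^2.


Step 1: z^2 term in f*g comes from: (1)*(3z^2) + (2z)*(-z) + (5z^2)*(1)
Step 2: = 3 - 2 + 5
Step 3: = 6

6


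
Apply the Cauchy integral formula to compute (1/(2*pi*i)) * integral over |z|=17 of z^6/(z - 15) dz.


Step 1: f(z) = z^6, a = 15 is inside |z| = 17
Step 2: By Cauchy integral formula: (1/(2pi*i)) * integral = f(a)
Step 3: f(15) = 15^6 = 11390625

11390625


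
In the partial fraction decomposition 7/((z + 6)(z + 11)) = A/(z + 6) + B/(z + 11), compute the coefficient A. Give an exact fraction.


Step 1: Multiply both sides by (z + 6) and set z = -6
Step 2: A = 7 / (-6 + 11)
Step 3: A = 7 / 5
Step 4: A = 7/5

7/5


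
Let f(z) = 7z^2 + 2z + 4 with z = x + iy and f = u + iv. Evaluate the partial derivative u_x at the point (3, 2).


Step 1: f(z) = 7(x+iy)^2 + 2(x+iy) + 4
Step 2: u = 7(x^2 - y^2) + 2x + 4
Step 3: u_x = 14x + 2
Step 4: At (3, 2): u_x = 42 + 2 = 44

44


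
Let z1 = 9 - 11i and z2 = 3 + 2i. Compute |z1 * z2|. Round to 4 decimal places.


Step 1: |z1| = sqrt(9^2 + (-11)^2) = sqrt(202)
Step 2: |z2| = sqrt(3^2 + 2^2) = sqrt(13)
Step 3: |z1*z2| = |z1|*|z2| = sqrt(202) * sqrt(13) = sqrt(202 * 13) = sqrt(2626)
Step 4: = 51.2445

51.2445


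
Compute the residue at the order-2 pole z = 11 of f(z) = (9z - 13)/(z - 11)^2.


Step 1: Pole of order 2 at z = 11
Step 2: Res = lim d/dz [(z - 11)^2 * f(z)] as z -> 11
Step 3: (z - 11)^2 * f(z) = 9z - 13
Step 4: d/dz[9z - 13] = 9

9


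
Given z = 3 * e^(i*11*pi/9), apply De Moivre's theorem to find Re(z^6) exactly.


Step 1: By De Moivre's theorem, z^6 = 3^6 * e^(i*6*11*pi/9) = 729 * (cos(22*pi/3) + i*sin(22*pi/3))
Step 2: |z|^6 = 3^6 = 729
Step 3: Reduce the angle mod 2*pi: 22*pi/3 - 6*pi = 4*pi/3
Step 4: cos(4*pi/3) = -1/2
Step 5: Re(z^6) = 729 * (-1/2) = -729/2

-729/2


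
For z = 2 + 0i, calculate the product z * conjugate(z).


Step 1: conj(z) = 2 - 0i
Step 2: z * conj(z) = 2^2 + 0^2
Step 3: = 4 + 0 = 4

4


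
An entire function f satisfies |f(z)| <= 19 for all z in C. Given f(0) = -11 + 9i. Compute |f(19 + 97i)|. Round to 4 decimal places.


Step 1: By Liouville's theorem, a bounded entire function is constant.
Step 2: f(z) = f(0) = -11 + 9i for all z.
Step 3: |f(w)| = |-11 + 9i| = sqrt(121 + 81)
Step 4: = 14.2127

14.2127


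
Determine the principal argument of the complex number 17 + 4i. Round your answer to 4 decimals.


Step 1: z = 17 + 4i
Step 2: arg(z) = atan2(4, 17)
Step 3: arg(z) = 0.2311

0.2311


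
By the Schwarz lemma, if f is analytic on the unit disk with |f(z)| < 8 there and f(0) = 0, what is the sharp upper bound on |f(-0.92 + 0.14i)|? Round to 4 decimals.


Step 1: g = f/8 maps D -> D with g(0) = 0, so by the Schwarz lemma |g(z)| <= |z|, i.e. |f(z)| <= 8|z|; this is sharp (f(z) = 8z).
Step 2: |z0|^2 = (-0.92)^2 + 0.14^2 = 0.866
Step 3: |z0| = sqrt(0.866) = 0.930591
Step 4: Best bound = 8 * |z0| = 8 * 0.930591 = 7.4447

7.4447


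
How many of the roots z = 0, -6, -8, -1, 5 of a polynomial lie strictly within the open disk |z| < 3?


Step 1: Check each root:
  z = 0: |0| = 0 < 3
  z = -6: |-6| = 6 >= 3
  z = -8: |-8| = 8 >= 3
  z = -1: |-1| = 1 < 3
  z = 5: |5| = 5 >= 3
Step 2: Count = 2

2


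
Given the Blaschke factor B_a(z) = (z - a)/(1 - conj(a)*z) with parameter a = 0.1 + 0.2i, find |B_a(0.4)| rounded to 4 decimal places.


Step 1: Numerator z0 - a = 0.4 - (0.1 + 0.2i) = 0.3 - 0.2i
Step 2: Denominator 1 - conj(a)*z0 = 1 - (0.1 - 0.2i)*0.4 = 0.96 + 0.08i
Step 3: |z0 - a|^2 = 0.3^2 + (-0.2)^2 = 0.13; |1 - conj(a)*z0|^2 = 0.96^2 + 0.08^2 = 0.928
Step 4: |B_a(0.4)| = sqrt(0.13 / 0.928) = sqrt(0.140086)
Step 5: = 0.3743

0.3743


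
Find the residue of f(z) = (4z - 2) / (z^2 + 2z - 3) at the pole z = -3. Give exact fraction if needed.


Step 1: Q(z) = z^2 + 2z - 3 = (z + 3)(z - 1)
Step 2: Q'(z) = 2z + 2
Step 3: Q'(-3) = -4, P(-3) = -14
Step 4: Res = P(-3)/Q'(-3) = -14/(-4) = 7/2

7/2


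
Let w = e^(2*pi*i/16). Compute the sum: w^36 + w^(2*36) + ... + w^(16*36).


Step 1: The sum sum_{j=1}^{n} w^(k*j) equals n if n | k, else 0.
Step 2: Here n = 16, k = 36
Step 3: Does n divide k? 16 | 36 -> False
Step 4: Sum = 0

0


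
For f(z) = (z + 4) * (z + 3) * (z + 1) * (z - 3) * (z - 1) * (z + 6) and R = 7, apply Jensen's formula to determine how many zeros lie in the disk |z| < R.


Jensen's formula: (1/2pi)*integral log|f(Re^it)|dt = log|f(0)| + sum_{|a_k|<R} log(R/|a_k|)
Step 1: f(0) = 4 * 3 * 1 * (-3) * (-1) * 6 = 216
Step 2: log|f(0)| = log|-4| + log|-3| + log|-1| + log|3| + log|1| + log|-6| = 5.3753
Step 3: Zeros inside |z| < 7: -4, -3, -1, 3, 1, -6
Step 4: Jensen sum = log(7/4) + log(7/3) + log(7/1) + log(7/3) + log(7/1) + log(7/6) = 6.3002
Step 5: n(R) = number of terms in the Jensen sum = count of zeros inside |z| < 7 = 6

6


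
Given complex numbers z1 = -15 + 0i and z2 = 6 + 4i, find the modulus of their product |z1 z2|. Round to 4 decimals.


Step 1: |z1| = sqrt((-15)^2 + 0^2) = sqrt(225)
Step 2: |z2| = sqrt(6^2 + 4^2) = sqrt(52)
Step 3: |z1*z2| = |z1|*|z2| = sqrt(225) * sqrt(52) = sqrt(225 * 52) = sqrt(11700)
Step 4: = 108.1665

108.1665


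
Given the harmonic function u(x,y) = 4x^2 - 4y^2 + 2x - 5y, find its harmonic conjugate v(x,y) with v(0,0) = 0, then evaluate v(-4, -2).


Step 1: v_x = -u_y = 8y + 5
Step 2: v_y = u_x = 8x + 2
Step 3: v = 8xy + 5x + 2y + C
Step 4: v(0,0) = 0 => C = 0
Step 5: v(-4, -2) = 40

40


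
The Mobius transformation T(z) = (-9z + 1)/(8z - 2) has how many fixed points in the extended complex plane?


Step 1: Fixed points satisfy T(z) = z
Step 2: 8z^2 + 7z - 1 = 0
Step 3: Discriminant = 7^2 - 4*8*(-1) = 81
Step 4: Number of fixed points = 2

2


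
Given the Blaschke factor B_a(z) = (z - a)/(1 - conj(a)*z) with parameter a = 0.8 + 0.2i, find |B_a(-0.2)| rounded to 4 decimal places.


Step 1: Numerator z0 - a = -0.2 - (0.8 + 0.2i) = -1 - 0.2i
Step 2: Denominator 1 - conj(a)*z0 = 1 - (0.8 - 0.2i)*(-0.2) = 1.16 - 0.04i
Step 3: |z0 - a|^2 = (-1)^2 + (-0.2)^2 = 1.04; |1 - conj(a)*z0|^2 = 1.16^2 + (-0.04)^2 = 1.3472
Step 4: |B_a(-0.2)| = sqrt(1.04 / 1.3472) = sqrt(0.771971)
Step 5: = 0.8786

0.8786


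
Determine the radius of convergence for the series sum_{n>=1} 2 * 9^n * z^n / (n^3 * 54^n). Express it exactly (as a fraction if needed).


Step 1: General term a_n = 2 * 9^n / (n^3 * 54^n)
Step 2: By the root test, |a_n|^(1/n) = 2^(1/n) * 9 / (n^(3/n) * 54) -> 9/54 as n -> infinity (since 2^(1/n) -> 1 and n^(3/n) -> 1)
Step 3: R = 1/lim|a_n|^(1/n) = 54/9 = 6

6


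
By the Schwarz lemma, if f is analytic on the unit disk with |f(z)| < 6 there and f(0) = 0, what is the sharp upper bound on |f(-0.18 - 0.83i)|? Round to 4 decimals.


Step 1: g = f/6 maps D -> D with g(0) = 0, so by the Schwarz lemma |g(z)| <= |z|, i.e. |f(z)| <= 6|z|; this is sharp (f(z) = 6z).
Step 2: |z0|^2 = (-0.18)^2 + (-0.83)^2 = 0.7213
Step 3: |z0| = sqrt(0.7213) = 0.849294
Step 4: Best bound = 6 * |z0| = 6 * 0.849294 = 5.0958

5.0958


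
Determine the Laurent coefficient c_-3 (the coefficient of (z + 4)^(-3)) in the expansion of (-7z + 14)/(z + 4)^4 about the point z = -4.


Step 1: Write the numerator in powers of (z + 4): -7z + 14 = -7(z + 4) + (-7*(-4) + 14) = -7(z + 4) + 42
Step 2: Divide by (z + 4)^4: f(z) = 42(z + 4)^(-4) - 7(z + 4)^(-3)
Step 3: This finite sum is the Laurent series of f about z = -4.
Step 4: Coefficient of (z + 4)^(-3) = coefficient of (z + 4) in the re-centred numerator = -7

-7


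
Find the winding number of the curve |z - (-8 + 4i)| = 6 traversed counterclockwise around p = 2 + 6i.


Step 1: Center c = (-8, 4), radius = 6
Step 2: |p - c|^2 = 10^2 + 2^2 = 104
Step 3: r^2 = 36
Step 4: |p-c| > r so winding number = 0

0


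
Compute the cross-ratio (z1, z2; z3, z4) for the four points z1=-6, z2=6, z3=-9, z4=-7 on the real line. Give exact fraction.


Step 1: (z1-z3)(z2-z4) = 3 * 13 = 39
Step 2: (z1-z4)(z2-z3) = 1 * 15 = 15
Step 3: Cross-ratio = 39/15 = 13/5

13/5


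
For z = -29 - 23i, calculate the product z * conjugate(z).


Step 1: conj(z) = -29 + 23i
Step 2: z * conj(z) = (-29)^2 + (-23)^2
Step 3: = 841 + 529 = 1370

1370


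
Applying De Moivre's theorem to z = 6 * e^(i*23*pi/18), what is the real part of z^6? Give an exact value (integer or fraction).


Step 1: By De Moivre's theorem, z^6 = 6^6 * e^(i*6*23*pi/18) = 46656 * (cos(23*pi/3) + i*sin(23*pi/3))
Step 2: |z|^6 = 6^6 = 46656
Step 3: Reduce the angle mod 2*pi: 23*pi/3 - 6*pi = 5*pi/3
Step 4: cos(5*pi/3) = 1/2
Step 5: Re(z^6) = 46656 * 1/2 = 23328

23328


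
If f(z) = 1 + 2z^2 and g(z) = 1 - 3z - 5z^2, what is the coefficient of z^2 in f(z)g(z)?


Step 1: z^2 term in f*g comes from: (1)*(-5z^2) + (0)*(-3z) + (2z^2)*(1)
Step 2: = -5 + 0 + 2
Step 3: = -3

-3


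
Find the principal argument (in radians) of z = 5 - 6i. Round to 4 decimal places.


Step 1: z = 5 - 6i
Step 2: arg(z) = atan2(-6, 5)
Step 3: arg(z) = -0.8761

-0.8761


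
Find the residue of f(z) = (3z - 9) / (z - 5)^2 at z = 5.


Step 1: Pole of order 2 at z = 5
Step 2: Res = lim d/dz [(z - 5)^2 * f(z)] as z -> 5
Step 3: (z - 5)^2 * f(z) = 3z - 9
Step 4: d/dz[3z - 9] = 3

3


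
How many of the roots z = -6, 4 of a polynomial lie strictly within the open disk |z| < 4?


Step 1: Check each root:
  z = -6: |-6| = 6 >= 4
  z = 4: |4| = 4 >= 4
Step 2: Count = 0

0


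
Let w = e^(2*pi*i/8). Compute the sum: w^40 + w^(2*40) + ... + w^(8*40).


Step 1: The sum sum_{j=1}^{n} w^(k*j) equals n if n | k, else 0.
Step 2: Here n = 8, k = 40
Step 3: Does n divide k? 8 | 40 -> True
Step 4: Sum = 8

8


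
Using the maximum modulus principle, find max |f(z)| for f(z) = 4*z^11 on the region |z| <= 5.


Step 1: On |z| = 5, |f(z)| = 4 * |z|^11 = 4 * 5^11
Step 2: By maximum modulus principle, maximum is on boundary.
Step 3: Maximum = 4 * 48828125 = 195312500

195312500


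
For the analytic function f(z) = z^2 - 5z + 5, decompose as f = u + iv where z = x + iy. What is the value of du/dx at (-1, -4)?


Step 1: f(z) = (x+iy)^2 - 5(x+iy) + 5
Step 2: u = (x^2 - y^2) - 5x + 5
Step 3: u_x = 2x - 5
Step 4: At (-1, -4): u_x = -2 - 5 = -7

-7


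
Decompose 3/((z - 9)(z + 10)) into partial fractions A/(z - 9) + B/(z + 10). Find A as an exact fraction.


Step 1: Multiply both sides by (z - 9) and set z = 9
Step 2: A = 3 / (9 + 10)
Step 3: A = 3 / 19
Step 4: A = 3/19

3/19


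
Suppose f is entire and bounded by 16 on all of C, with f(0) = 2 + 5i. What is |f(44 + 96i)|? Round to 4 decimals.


Step 1: By Liouville's theorem, a bounded entire function is constant.
Step 2: f(z) = f(0) = 2 + 5i for all z.
Step 3: |f(w)| = |2 + 5i| = sqrt(4 + 25)
Step 4: = 5.3852

5.3852


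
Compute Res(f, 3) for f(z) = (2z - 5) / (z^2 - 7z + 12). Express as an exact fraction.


Step 1: Q(z) = z^2 - 7z + 12 = (z - 3)(z - 4)
Step 2: Q'(z) = 2z - 7
Step 3: Q'(3) = -1, P(3) = 1
Step 4: Res = P(3)/Q'(3) = 1/(-1) = -1

-1


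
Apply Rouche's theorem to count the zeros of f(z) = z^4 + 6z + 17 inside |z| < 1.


Step 1: On |z| = 1 the three terms have sizes |z^4| = 1^4 = 1, |6z| = 6*1 = 6, |17| = 17
Step 2: The dominant term is g(z) = 17; let h(z) = z^4 + 6z so f = g + h
Step 3: On |z| = 1: |g| = 17 and |h| <= 1 + 6 = 7
Step 4: Since 17 > 7, |h| < |g| on |z| = 1, so by Rouche f has the same number of zeros as g inside |z| < 1
Step 5: g(z) = 17 is a nonzero constant with no zeros inside |z| < 1. Answer = 0

0


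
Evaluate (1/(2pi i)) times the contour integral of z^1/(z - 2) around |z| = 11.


Step 1: f(z) = z^1, a = 2 is inside |z| = 11
Step 2: By Cauchy integral formula: (1/(2pi*i)) * integral = f(a)
Step 3: f(2) = 2^1 = 2

2


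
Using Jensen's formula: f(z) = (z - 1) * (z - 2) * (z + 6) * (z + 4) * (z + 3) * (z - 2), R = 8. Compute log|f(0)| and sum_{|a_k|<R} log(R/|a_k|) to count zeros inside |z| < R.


Jensen's formula: (1/2pi)*integral log|f(Re^it)|dt = log|f(0)| + sum_{|a_k|<R} log(R/|a_k|)
Step 1: f(0) = (-1) * (-2) * 6 * 4 * 3 * (-2) = -288
Step 2: log|f(0)| = log|1| + log|2| + log|-6| + log|-4| + log|-3| + log|2| = 5.663
Step 3: Zeros inside |z| < 8: 1, 2, -6, -4, -3, 2
Step 4: Jensen sum = log(8/1) + log(8/2) + log(8/6) + log(8/4) + log(8/3) + log(8/2) = 6.8137
Step 5: n(R) = number of terms in the Jensen sum = count of zeros inside |z| < 8 = 6

6


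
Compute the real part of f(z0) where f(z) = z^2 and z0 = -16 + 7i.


Step 1: z0 = -16 + 7i
Step 2: z0^2 = (-16)^2 - 7^2 - 224i
Step 3: real part = 256 - 49 = 207

207


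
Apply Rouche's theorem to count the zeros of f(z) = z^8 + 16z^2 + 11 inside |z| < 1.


Step 1: On |z| = 1 the three terms have sizes |z^8| = 1^8 = 1, |16z^2| = 16*1^2 = 16, |11| = 11
Step 2: The dominant term is g(z) = 16z^2; let h(z) = z^8 + 11 so f = g + h
Step 3: On |z| = 1: |g| = 16 and |h| <= 1 + 11 = 12
Step 4: Since 16 > 12, |h| < |g| on |z| = 1, so by Rouche f has the same number of zeros as g inside |z| < 1
Step 5: g(z) = 16z^2 has 2 zeros (at the origin, multiplicity 2) inside |z| < 1. Answer = 2

2


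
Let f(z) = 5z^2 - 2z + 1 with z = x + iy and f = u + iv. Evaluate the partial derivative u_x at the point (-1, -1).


Step 1: f(z) = 5(x+iy)^2 - 2(x+iy) + 1
Step 2: u = 5(x^2 - y^2) - 2x + 1
Step 3: u_x = 10x - 2
Step 4: At (-1, -1): u_x = -10 - 2 = -12

-12


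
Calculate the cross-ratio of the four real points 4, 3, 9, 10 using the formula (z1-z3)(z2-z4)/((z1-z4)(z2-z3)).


Step 1: (z1-z3)(z2-z4) = (-5) * (-7) = 35
Step 2: (z1-z4)(z2-z3) = (-6) * (-6) = 36
Step 3: Cross-ratio = 35/36 = 35/36

35/36


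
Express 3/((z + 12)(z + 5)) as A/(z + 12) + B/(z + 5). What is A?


Step 1: Multiply both sides by (z + 12) and set z = -12
Step 2: A = 3 / (-12 + 5)
Step 3: A = 3 / (-7)
Step 4: A = -3/7

-3/7


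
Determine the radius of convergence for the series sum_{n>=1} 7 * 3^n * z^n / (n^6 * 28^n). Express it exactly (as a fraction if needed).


Step 1: General term a_n = 7 * 3^n / (n^6 * 28^n)
Step 2: By the root test, |a_n|^(1/n) = 7^(1/n) * 3 / (n^(6/n) * 28) -> 3/28 as n -> infinity (since 7^(1/n) -> 1 and n^(6/n) -> 1)
Step 3: R = 1/lim|a_n|^(1/n) = 28/3

28/3


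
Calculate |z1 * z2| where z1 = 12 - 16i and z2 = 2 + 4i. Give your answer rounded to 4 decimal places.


Step 1: |z1| = sqrt(12^2 + (-16)^2) = sqrt(400)
Step 2: |z2| = sqrt(2^2 + 4^2) = sqrt(20)
Step 3: |z1*z2| = |z1|*|z2| = sqrt(400) * sqrt(20) = sqrt(400 * 20) = sqrt(8000)
Step 4: = 89.4427

89.4427


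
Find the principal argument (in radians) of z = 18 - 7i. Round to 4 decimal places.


Step 1: z = 18 - 7i
Step 2: arg(z) = atan2(-7, 18)
Step 3: arg(z) = -0.3709

-0.3709


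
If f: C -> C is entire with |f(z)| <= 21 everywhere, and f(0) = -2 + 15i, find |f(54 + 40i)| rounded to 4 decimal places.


Step 1: By Liouville's theorem, a bounded entire function is constant.
Step 2: f(z) = f(0) = -2 + 15i for all z.
Step 3: |f(w)| = |-2 + 15i| = sqrt(4 + 225)
Step 4: = 15.1327

15.1327


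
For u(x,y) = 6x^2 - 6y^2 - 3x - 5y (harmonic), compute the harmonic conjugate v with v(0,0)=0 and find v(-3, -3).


Step 1: v_x = -u_y = 12y + 5
Step 2: v_y = u_x = 12x - 3
Step 3: v = 12xy + 5x - 3y + C
Step 4: v(0,0) = 0 => C = 0
Step 5: v(-3, -3) = 102

102


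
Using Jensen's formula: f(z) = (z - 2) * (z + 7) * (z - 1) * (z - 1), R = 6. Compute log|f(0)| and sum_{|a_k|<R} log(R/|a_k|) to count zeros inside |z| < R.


Jensen's formula: (1/2pi)*integral log|f(Re^it)|dt = log|f(0)| + sum_{|a_k|<R} log(R/|a_k|)
Step 1: f(0) = (-2) * 7 * (-1) * (-1) = -14
Step 2: log|f(0)| = log|2| + log|-7| + log|1| + log|1| = 2.6391
Step 3: Zeros inside |z| < 6: 2, 1, 1
Step 4: Jensen sum = log(6/2) + log(6/1) + log(6/1) = 4.6821
Step 5: n(R) = number of terms in the Jensen sum = count of zeros inside |z| < 6 = 3

3


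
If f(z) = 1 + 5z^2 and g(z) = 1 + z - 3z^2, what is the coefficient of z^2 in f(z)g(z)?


Step 1: z^2 term in f*g comes from: (1)*(-3z^2) + (0)*(z) + (5z^2)*(1)
Step 2: = -3 + 0 + 5
Step 3: = 2

2


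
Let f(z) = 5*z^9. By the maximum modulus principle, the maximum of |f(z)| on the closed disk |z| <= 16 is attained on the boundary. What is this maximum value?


Step 1: On |z| = 16, |f(z)| = 5 * |z|^9 = 5 * 16^9
Step 2: By maximum modulus principle, maximum is on boundary.
Step 3: Maximum = 5 * 68719476736 = 343597383680

343597383680


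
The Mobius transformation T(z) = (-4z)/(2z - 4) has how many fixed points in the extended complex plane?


Step 1: Fixed points satisfy T(z) = z
Step 2: 2z^2 = 0
Step 3: Discriminant = 0^2 - 4*2*0 = 0
Step 4: Number of fixed points = 1

1


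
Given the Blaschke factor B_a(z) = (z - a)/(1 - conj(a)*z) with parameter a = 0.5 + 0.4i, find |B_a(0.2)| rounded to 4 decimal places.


Step 1: Numerator z0 - a = 0.2 - (0.5 + 0.4i) = -0.3 - 0.4i
Step 2: Denominator 1 - conj(a)*z0 = 1 - (0.5 - 0.4i)*0.2 = 0.9 + 0.08i
Step 3: |z0 - a|^2 = (-0.3)^2 + (-0.4)^2 = 0.25; |1 - conj(a)*z0|^2 = 0.9^2 + 0.08^2 = 0.8164
Step 4: |B_a(0.2)| = sqrt(0.25 / 0.8164) = sqrt(0.306222)
Step 5: = 0.5534

0.5534


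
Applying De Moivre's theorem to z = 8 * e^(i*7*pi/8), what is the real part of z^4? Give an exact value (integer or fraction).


Step 1: By De Moivre's theorem, z^4 = 8^4 * e^(i*4*7*pi/8) = 4096 * (cos(7*pi/2) + i*sin(7*pi/2))
Step 2: |z|^4 = 8^4 = 4096
Step 3: Reduce the angle mod 2*pi: 7*pi/2 - 2*pi = 3*pi/2
Step 4: cos(3*pi/2) = 0
Step 5: Re(z^4) = 4096 * 0 = 0

0


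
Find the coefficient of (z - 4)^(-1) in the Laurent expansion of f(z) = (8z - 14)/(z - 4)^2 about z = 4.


Step 1: Write the numerator in powers of (z - 4): 8z - 14 = 8(z - 4) + (8*4 - 14) = 8(z - 4) + 18
Step 2: Divide by (z - 4)^2: f(z) = 18(z - 4)^(-2) + 8(z - 4)^(-1)
Step 3: This finite sum is the Laurent series of f about z = 4.
Step 4: Coefficient of (z - 4)^(-1) = coefficient of (z - 4) in the re-centred numerator = 8

8


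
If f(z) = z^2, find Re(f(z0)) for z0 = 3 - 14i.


Step 1: z0 = 3 - 14i
Step 2: z0^2 = 3^2 - (-14)^2 - 84i
Step 3: real part = 9 - 196 = -187

-187


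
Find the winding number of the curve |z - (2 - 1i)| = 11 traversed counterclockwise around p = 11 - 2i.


Step 1: Center c = (2, -1), radius = 11
Step 2: |p - c|^2 = 9^2 + (-1)^2 = 82
Step 3: r^2 = 121
Step 4: |p-c| < r so winding number = 1

1


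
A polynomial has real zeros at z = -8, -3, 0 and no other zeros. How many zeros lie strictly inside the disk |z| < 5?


Step 1: Check each root:
  z = -8: |-8| = 8 >= 5
  z = -3: |-3| = 3 < 5
  z = 0: |0| = 0 < 5
Step 2: Count = 2

2


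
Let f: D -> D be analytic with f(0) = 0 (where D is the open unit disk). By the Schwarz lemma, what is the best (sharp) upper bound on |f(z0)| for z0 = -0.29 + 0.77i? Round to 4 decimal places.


Step 1: Schwarz lemma: if f: D -> D is analytic with f(0) = 0, then |f(z)| <= |z| for all z in D, and this is sharp (f(z) = z).
Step 2: |z0|^2 = (-0.29)^2 + 0.77^2 = 0.677
Step 3: |z0| = sqrt(0.677) = 0.8228
Step 4: Best bound = |z0| = 0.8228

0.8228


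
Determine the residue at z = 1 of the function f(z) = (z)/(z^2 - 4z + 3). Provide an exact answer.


Step 1: Q(z) = z^2 - 4z + 3 = (z - 1)(z - 3)
Step 2: Q'(z) = 2z - 4
Step 3: Q'(1) = -2, P(1) = 1
Step 4: Res = P(1)/Q'(1) = 1/(-2) = -1/2

-1/2


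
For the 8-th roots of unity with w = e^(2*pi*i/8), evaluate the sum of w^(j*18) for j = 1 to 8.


Step 1: The sum sum_{j=1}^{n} w^(k*j) equals n if n | k, else 0.
Step 2: Here n = 8, k = 18
Step 3: Does n divide k? 8 | 18 -> False
Step 4: Sum = 0

0


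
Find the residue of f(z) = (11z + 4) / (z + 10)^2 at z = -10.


Step 1: Pole of order 2 at z = -10
Step 2: Res = lim d/dz [(z + 10)^2 * f(z)] as z -> -10
Step 3: (z + 10)^2 * f(z) = 11z + 4
Step 4: d/dz[11z + 4] = 11

11


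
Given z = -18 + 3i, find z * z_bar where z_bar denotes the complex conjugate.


Step 1: conj(z) = -18 - 3i
Step 2: z * conj(z) = (-18)^2 + 3^2
Step 3: = 324 + 9 = 333

333


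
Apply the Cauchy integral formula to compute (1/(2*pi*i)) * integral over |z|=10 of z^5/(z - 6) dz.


Step 1: f(z) = z^5, a = 6 is inside |z| = 10
Step 2: By Cauchy integral formula: (1/(2pi*i)) * integral = f(a)
Step 3: f(6) = 6^5 = 7776

7776


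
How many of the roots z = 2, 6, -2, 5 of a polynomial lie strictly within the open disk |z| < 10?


Step 1: Check each root:
  z = 2: |2| = 2 < 10
  z = 6: |6| = 6 < 10
  z = -2: |-2| = 2 < 10
  z = 5: |5| = 5 < 10
Step 2: Count = 4

4


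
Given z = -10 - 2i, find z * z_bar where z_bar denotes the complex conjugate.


Step 1: conj(z) = -10 + 2i
Step 2: z * conj(z) = (-10)^2 + (-2)^2
Step 3: = 100 + 4 = 104

104


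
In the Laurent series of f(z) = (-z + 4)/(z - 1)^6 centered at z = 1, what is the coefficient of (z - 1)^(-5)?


Step 1: Write the numerator in powers of (z - 1): -z + 4 = -(z - 1) + (-1*1 + 4) = -(z - 1) + 3
Step 2: Divide by (z - 1)^6: f(z) = 3(z - 1)^(-6) - (z - 1)^(-5)
Step 3: This finite sum is the Laurent series of f about z = 1.
Step 4: Coefficient of (z - 1)^(-5) = coefficient of (z - 1) in the re-centred numerator = -1

-1


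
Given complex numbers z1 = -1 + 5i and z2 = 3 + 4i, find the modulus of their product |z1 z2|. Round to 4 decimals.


Step 1: |z1| = sqrt((-1)^2 + 5^2) = sqrt(26)
Step 2: |z2| = sqrt(3^2 + 4^2) = sqrt(25)
Step 3: |z1*z2| = |z1|*|z2| = sqrt(26) * sqrt(25) = sqrt(26 * 25) = sqrt(650)
Step 4: = 25.4951

25.4951


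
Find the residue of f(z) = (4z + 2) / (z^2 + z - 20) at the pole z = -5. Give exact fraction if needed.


Step 1: Q(z) = z^2 + z - 20 = (z + 5)(z - 4)
Step 2: Q'(z) = 2z + 1
Step 3: Q'(-5) = -9, P(-5) = -18
Step 4: Res = P(-5)/Q'(-5) = -18/(-9) = 2

2


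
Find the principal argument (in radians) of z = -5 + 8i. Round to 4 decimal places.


Step 1: z = -5 + 8i
Step 2: arg(z) = atan2(8, -5)
Step 3: arg(z) = 2.1294

2.1294


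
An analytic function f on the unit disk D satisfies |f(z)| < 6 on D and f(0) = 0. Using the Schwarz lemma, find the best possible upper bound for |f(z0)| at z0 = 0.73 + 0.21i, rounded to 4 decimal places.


Step 1: g = f/6 maps D -> D with g(0) = 0, so by the Schwarz lemma |g(z)| <= |z|, i.e. |f(z)| <= 6|z|; this is sharp (f(z) = 6z).
Step 2: |z0|^2 = 0.73^2 + 0.21^2 = 0.577
Step 3: |z0| = sqrt(0.577) = 0.759605
Step 4: Best bound = 6 * |z0| = 6 * 0.759605 = 4.5576

4.5576
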